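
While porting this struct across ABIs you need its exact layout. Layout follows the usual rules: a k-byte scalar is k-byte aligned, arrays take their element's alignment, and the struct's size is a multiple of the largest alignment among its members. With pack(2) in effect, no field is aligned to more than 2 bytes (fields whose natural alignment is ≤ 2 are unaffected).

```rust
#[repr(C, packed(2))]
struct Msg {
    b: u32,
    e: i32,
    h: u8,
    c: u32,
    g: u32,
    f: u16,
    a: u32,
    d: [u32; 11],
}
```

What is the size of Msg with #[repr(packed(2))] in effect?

68

0..4  b  (4B, 2-aligned)
4..8  e  (4B, 2-aligned)
8..9  h  (1B, 1-aligned)
9..10  -- padding (1B)
10..14  c  (4B, 2-aligned)
14..18  g  (4B, 2-aligned)
18..20  f  (2B, 2-aligned)
20..24  a  (4B, 2-aligned)
24..68  d  (44B, 2-aligned)
sizeof = 68, alignof = 2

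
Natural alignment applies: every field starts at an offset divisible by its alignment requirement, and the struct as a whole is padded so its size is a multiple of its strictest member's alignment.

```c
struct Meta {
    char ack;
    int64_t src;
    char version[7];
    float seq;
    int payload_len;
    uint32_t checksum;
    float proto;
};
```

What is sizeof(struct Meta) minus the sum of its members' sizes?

8

0..1  ack  (1B, 1-aligned)
1..8  -- padding (7B)
8..16  src  (8B, 8-aligned)
16..23  version  (7B, 1-aligned)
23..24  -- padding (1B)
24..28  seq  (4B, 4-aligned)
28..32  payload_len  (4B, 4-aligned)
32..36  checksum  (4B, 4-aligned)
36..40  proto  (4B, 4-aligned)
sizeof = 40, alignof = 8
data bytes 32, size 40 → padding 8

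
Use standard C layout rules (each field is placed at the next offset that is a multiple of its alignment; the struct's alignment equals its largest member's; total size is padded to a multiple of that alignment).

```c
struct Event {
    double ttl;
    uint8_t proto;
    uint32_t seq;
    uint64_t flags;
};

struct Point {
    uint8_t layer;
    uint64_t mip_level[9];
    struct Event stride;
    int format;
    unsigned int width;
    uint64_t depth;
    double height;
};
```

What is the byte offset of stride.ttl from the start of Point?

Event: ttl at 0 (size 8, align 8) → ends 8; proto at 8 (size 1, align 1) → ends 9; pad 3 to align 4 for seq; seq at 12 (size 4, align 4) → ends 16; flags at 16 (size 8, align 8) → ends 24; total 24 bytes, alignment 8
layer at 0 (size 1, align 1) → ends 1
pad 7 to align 8 for mip_level
mip_level at 8 (size 72, align 8) → ends 80
stride at 80 (size 24, align 8) → ends 104
within Event: ttl at 0
80 + 0 = 80

80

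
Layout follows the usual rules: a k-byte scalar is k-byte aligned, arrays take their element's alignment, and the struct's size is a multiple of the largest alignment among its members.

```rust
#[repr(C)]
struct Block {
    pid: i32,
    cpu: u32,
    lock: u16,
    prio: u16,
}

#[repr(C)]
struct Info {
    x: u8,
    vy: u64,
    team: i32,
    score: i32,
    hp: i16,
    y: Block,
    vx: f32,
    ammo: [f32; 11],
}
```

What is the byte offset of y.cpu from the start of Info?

32

Block: 0..4  pid  (4B, 4-aligned); 4..8  cpu  (4B, 4-aligned); 8..10  lock  (2B, 2-aligned); 10..12  prio  (2B, 2-aligned); sizeof = 12, alignof = 4
0..1  x  (1B, 1-aligned)
1..8  -- padding (7B)
8..16  vy  (8B, 8-aligned)
16..20  team  (4B, 4-aligned)
20..24  score  (4B, 4-aligned)
24..26  hp  (2B, 2-aligned)
26..28  -- padding (2B)
28..40  y  (12B, 4-aligned)
within Block: cpu at 4
28 + 4 = 32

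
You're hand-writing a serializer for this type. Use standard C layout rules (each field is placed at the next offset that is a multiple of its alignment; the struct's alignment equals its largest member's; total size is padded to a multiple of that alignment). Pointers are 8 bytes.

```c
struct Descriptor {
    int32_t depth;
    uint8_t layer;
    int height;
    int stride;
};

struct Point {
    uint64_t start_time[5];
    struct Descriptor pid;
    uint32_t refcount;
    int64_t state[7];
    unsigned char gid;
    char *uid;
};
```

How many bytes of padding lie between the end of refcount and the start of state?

Descriptor: 0..4  depth  (4B, 4-aligned); 4..5  layer  (1B, 1-aligned); 5..8  -- padding (3B); 8..12  height  (4B, 4-aligned); 12..16  stride  (4B, 4-aligned); sizeof = 16, alignof = 4
0..40  start_time  (40B, 8-aligned)
40..56  pid  (16B, 4-aligned)
56..60  refcount  (4B, 4-aligned)
60..64  -- padding (4B)
64..120  state  (56B, 8-aligned)

4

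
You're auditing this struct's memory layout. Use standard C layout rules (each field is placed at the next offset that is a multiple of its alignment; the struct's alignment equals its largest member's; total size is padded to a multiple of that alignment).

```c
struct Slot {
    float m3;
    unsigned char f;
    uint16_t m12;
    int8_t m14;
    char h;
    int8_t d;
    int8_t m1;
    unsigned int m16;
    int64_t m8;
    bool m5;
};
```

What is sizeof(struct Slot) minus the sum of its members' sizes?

@0: m3 [4B, align 4] → 4
@4: f [1B, align 1] → 5
+1 pad (align 2)
@6: m12 [2B, align 2] → 8
@8: m14 [1B, align 1] → 9
@9: h [1B, align 1] → 10
@10: d [1B, align 1] → 11
@11: m1 [1B, align 1] → 12
@12: m16 [4B, align 4] → 16
@16: m8 [8B, align 8] → 24
@24: m5 [1B, align 1] → 25
+7 tail pad (align 8)
size 32, align 8
data bytes 24, size 32 → padding 8

8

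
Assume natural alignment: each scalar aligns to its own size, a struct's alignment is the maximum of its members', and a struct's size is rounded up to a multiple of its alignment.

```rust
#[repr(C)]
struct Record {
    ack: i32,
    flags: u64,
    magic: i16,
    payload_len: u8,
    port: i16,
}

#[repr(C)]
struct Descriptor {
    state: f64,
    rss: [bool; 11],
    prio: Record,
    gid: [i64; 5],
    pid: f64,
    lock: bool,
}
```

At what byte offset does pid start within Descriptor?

88

Record: @0: ack [4B, align 4] → 4; +4 pad (align 8); @8: flags [8B, align 8] → 16; @16: magic [2B, align 2] → 18; @18: payload_len [1B, align 1] → 19; +1 pad (align 2); @20: port [2B, align 2] → 22; +2 tail pad (align 8); size 24, align 8
@0: state [8B, align 8] → 8
@8: rss [11B, align 1] → 19
+5 pad (align 8)
@24: prio [24B, align 8] → 48
@48: gid [40B, align 8] → 88
@88: pid [8B, align 8] → 96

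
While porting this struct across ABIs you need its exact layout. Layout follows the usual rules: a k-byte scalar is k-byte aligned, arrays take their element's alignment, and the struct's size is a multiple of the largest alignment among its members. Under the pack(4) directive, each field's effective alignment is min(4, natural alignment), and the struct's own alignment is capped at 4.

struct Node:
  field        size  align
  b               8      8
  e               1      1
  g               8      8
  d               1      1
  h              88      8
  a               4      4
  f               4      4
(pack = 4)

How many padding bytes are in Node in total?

0..8  b  (8B, 4-aligned)
8..9  e  (1B, 1-aligned)
9..12  -- padding (3B)
12..20  g  (8B, 4-aligned)
20..21  d  (1B, 1-aligned)
21..24  -- padding (3B)
24..112  h  (88B, 4-aligned)
112..116  a  (4B, 4-aligned)
116..120  f  (4B, 4-aligned)
sizeof = 120, alignof = 4
data bytes 114, size 120 → padding 6

6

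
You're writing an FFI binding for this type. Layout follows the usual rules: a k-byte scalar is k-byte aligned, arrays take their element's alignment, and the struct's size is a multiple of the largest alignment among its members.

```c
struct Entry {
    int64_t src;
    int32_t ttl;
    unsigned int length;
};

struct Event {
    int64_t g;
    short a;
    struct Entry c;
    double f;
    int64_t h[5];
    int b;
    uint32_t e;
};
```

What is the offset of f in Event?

32

Entry: src at 0 (size 8, align 8) → ends 8; ttl at 8 (size 4, align 4) → ends 12; length at 12 (size 4, align 4) → ends 16; total 16 bytes, alignment 8
g at 0 (size 8, align 8) → ends 8
a at 8 (size 2, align 2) → ends 10
pad 6 to align 8 for c
c at 16 (size 16, align 8) → ends 32
f at 32 (size 8, align 8) → ends 40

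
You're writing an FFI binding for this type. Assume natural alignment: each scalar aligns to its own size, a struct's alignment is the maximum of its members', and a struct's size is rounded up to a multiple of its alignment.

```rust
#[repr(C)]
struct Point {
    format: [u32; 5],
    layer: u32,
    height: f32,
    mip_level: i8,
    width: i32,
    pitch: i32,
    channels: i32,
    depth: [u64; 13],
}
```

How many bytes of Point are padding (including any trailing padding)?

7

format at 0 (size 20, align 4) → ends 20
layer at 20 (size 4, align 4) → ends 24
height at 24 (size 4, align 4) → ends 28
mip_level at 28 (size 1, align 1) → ends 29
pad 3 to align 4 for width
width at 32 (size 4, align 4) → ends 36
pitch at 36 (size 4, align 4) → ends 40
channels at 40 (size 4, align 4) → ends 44
pad 4 to align 8 for depth
depth at 48 (size 104, align 8) → ends 152
total 152 bytes, alignment 8
data bytes 145, size 152 → padding 7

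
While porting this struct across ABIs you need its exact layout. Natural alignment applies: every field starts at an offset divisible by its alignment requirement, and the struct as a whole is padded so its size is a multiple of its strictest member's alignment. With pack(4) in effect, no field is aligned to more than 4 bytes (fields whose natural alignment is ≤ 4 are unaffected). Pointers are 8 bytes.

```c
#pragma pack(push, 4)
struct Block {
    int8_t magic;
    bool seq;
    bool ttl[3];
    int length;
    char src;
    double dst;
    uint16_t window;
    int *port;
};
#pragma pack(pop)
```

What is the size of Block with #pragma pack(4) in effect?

magic at 0 (size 1, align 1) → ends 1
seq at 1 (size 1, align 1) → ends 2
ttl at 2 (size 3, align 1) → ends 5
pad 3 to align 4 for length
length at 8 (size 4, align 4) → ends 12
src at 12 (size 1, align 1) → ends 13
pad 3 to align 4 for dst
dst at 16 (size 8, align 4) → ends 24
window at 24 (size 2, align 2) → ends 26
pad 2 to align 4 for port
port at 28 (size 8, align 4) → ends 36
total 36 bytes, alignment 4

36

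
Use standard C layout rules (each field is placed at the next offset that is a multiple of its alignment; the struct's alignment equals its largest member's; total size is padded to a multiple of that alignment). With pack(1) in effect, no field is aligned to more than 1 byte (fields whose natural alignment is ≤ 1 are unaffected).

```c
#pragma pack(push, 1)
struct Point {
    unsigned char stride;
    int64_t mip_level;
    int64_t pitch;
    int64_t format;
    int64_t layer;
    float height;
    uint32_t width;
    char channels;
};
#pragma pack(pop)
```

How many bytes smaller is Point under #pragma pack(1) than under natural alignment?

natural layout:
  stride at 0 (size 1, align 1) → ends 1
  pad 7 to align 8 for mip_level
  mip_level at 8 (size 8, align 8) → ends 16
  pitch at 16 (size 8, align 8) → ends 24
  format at 24 (size 8, align 8) → ends 32
  layer at 32 (size 8, align 8) → ends 40
  height at 40 (size 4, align 4) → ends 44
  width at 44 (size 4, align 4) → ends 48
  channels at 48 (size 1, align 1) → ends 49
  tail pad 7 to reach multiple of 8
  total 56 bytes, alignment 8
packed(1) layout:
  stride at 0 (size 1, align 1) → ends 1
  mip_level at 1 (size 8, align 1) → ends 9
  pitch at 9 (size 8, align 1) → ends 17
  format at 17 (size 8, align 1) → ends 25
  layer at 25 (size 8, align 1) → ends 33
  height at 33 (size 4, align 1) → ends 37
  width at 37 (size 4, align 1) → ends 41
  channels at 41 (size 1, align 1) → ends 42
  total 42 bytes, alignment 1
56 − 42 = 14

14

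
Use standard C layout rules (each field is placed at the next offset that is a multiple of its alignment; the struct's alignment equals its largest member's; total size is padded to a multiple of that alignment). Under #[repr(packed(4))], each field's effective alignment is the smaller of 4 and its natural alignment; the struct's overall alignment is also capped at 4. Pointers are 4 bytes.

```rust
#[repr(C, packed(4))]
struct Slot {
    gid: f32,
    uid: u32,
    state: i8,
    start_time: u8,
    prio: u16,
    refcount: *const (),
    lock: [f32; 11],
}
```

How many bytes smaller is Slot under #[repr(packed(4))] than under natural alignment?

0

natural layout:
  0..4  gid  (4B, 4-aligned)
  4..8  uid  (4B, 4-aligned)
  8..9  state  (1B, 1-aligned)
  9..10  start_time  (1B, 1-aligned)
  10..12  prio  (2B, 2-aligned)
  12..16  refcount  (4B, 4-aligned)
  16..60  lock  (44B, 4-aligned)
  sizeof = 60, alignof = 4
packed(4) layout:
  0..4  gid  (4B, 4-aligned)
  4..8  uid  (4B, 4-aligned)
  8..9  state  (1B, 1-aligned)
  9..10  start_time  (1B, 1-aligned)
  10..12  prio  (2B, 2-aligned)
  12..16  refcount  (4B, 4-aligned)
  16..60  lock  (44B, 4-aligned)
  sizeof = 60, alignof = 4
60 − 60 = 0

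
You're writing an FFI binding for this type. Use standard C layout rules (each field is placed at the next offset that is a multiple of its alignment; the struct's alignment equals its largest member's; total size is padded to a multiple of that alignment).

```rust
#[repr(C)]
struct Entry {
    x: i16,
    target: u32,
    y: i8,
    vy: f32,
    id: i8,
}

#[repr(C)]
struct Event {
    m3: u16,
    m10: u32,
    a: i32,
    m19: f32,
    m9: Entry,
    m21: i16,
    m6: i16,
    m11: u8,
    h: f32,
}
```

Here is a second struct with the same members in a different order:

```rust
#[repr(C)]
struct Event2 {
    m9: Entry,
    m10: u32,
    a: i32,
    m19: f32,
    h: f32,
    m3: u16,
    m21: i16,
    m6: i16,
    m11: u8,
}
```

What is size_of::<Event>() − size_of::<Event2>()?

Entry: @0: x [2B, align 2] → 2; +2 pad (align 4); @4: target [4B, align 4] → 8; @8: y [1B, align 1] → 9; +3 pad (align 4); @12: vy [4B, align 4] → 16; @16: id [1B, align 1] → 17; +3 tail pad (align 4); size 20, align 4
@0: m3 [2B, align 2] → 2
+2 pad (align 4)
@4: m10 [4B, align 4] → 8
@8: a [4B, align 4] → 12
@12: m19 [4B, align 4] → 16
@16: m9 [20B, align 4] → 36
@36: m21 [2B, align 2] → 38
@38: m6 [2B, align 2] → 40
@40: m11 [1B, align 1] → 41
+3 pad (align 4)
@44: h [4B, align 4] → 48
size 48, align 4
— Event2 —
@0: m9 [20B, align 4] → 20
@20: m10 [4B, align 4] → 24
@24: a [4B, align 4] → 28
@28: m19 [4B, align 4] → 32
@32: h [4B, align 4] → 36
@36: m3 [2B, align 2] → 38
@38: m21 [2B, align 2] → 40
@40: m6 [2B, align 2] → 42
@42: m11 [1B, align 1] → 43
+1 tail pad (align 4)
size 44, align 4
48 − 44 = 4

4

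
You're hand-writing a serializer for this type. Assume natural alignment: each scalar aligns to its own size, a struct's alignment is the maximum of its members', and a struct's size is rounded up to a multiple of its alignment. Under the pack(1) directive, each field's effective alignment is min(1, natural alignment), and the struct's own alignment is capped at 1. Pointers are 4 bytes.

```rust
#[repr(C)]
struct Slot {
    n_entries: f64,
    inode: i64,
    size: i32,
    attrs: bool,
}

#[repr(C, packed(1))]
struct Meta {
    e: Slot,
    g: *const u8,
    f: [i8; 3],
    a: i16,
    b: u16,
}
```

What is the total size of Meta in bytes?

35 bytes

Slot: 0..8  n_entries  (8B, 8-aligned); 8..16  inode  (8B, 8-aligned); 16..20  size  (4B, 4-aligned); 20..21  attrs  (1B, 1-aligned); 21..24  -- tail padding (3B); sizeof = 24, alignof = 8
0..24  e  (24B, 1-aligned)
24..28  g  (4B, 1-aligned)
28..31  f  (3B, 1-aligned)
31..33  a  (2B, 1-aligned)
33..35  b  (2B, 1-aligned)
sizeof = 35, alignof = 1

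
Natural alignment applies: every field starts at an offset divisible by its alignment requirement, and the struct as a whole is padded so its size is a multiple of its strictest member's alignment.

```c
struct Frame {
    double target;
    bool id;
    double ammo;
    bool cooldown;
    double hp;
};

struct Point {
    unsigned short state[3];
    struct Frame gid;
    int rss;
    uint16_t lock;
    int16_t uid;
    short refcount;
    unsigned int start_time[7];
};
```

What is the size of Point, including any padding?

88 bytes

Frame: target at 0 (size 8, align 8) → ends 8; id at 8 (size 1, align 1) → ends 9; pad 7 to align 8 for ammo; ammo at 16 (size 8, align 8) → ends 24; cooldown at 24 (size 1, align 1) → ends 25; pad 7 to align 8 for hp; hp at 32 (size 8, align 8) → ends 40; total 40 bytes, alignment 8
state at 0 (size 6, align 2) → ends 6
pad 2 to align 8 for gid
gid at 8 (size 40, align 8) → ends 48
rss at 48 (size 4, align 4) → ends 52
lock at 52 (size 2, align 2) → ends 54
uid at 54 (size 2, align 2) → ends 56
refcount at 56 (size 2, align 2) → ends 58
pad 2 to align 4 for start_time
start_time at 60 (size 28, align 4) → ends 88
total 88 bytes, alignment 8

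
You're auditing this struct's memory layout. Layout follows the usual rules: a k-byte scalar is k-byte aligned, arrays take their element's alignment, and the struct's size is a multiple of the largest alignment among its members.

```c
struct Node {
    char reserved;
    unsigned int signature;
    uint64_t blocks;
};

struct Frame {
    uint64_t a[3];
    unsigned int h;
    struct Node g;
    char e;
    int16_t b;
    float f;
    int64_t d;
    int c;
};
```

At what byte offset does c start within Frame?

Node: @0: reserved [1B, align 1] → 1; +3 pad (align 4); @4: signature [4B, align 4] → 8; @8: blocks [8B, align 8] → 16; size 16, align 8
@0: a [24B, align 8] → 24
@24: h [4B, align 4] → 28
+4 pad (align 8)
@32: g [16B, align 8] → 48
@48: e [1B, align 1] → 49
+1 pad (align 2)
@50: b [2B, align 2] → 52
@52: f [4B, align 4] → 56
@56: d [8B, align 8] → 64
@64: c [4B, align 4] → 68

64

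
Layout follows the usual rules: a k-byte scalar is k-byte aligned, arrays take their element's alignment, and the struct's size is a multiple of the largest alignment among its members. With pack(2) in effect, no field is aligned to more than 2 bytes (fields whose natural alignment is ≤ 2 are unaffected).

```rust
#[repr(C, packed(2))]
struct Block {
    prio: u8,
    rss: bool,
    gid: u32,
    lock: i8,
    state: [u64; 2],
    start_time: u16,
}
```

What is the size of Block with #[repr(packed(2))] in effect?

26

prio at 0 (size 1, align 1) → ends 1
rss at 1 (size 1, align 1) → ends 2
gid at 2 (size 4, align 2) → ends 6
lock at 6 (size 1, align 1) → ends 7
pad 1 to align 2 for state
state at 8 (size 16, align 2) → ends 24
start_time at 24 (size 2, align 2) → ends 26
total 26 bytes, alignment 2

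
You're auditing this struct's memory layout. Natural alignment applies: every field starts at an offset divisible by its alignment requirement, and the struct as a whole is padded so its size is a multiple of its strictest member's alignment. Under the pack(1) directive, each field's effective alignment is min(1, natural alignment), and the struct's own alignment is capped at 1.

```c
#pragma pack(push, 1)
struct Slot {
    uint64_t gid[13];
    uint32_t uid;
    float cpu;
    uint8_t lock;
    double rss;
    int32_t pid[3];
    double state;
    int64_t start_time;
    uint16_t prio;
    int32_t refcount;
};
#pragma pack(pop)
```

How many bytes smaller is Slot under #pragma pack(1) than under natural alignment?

natural layout:
  gid at 0 (size 104, align 8) → ends 104
  uid at 104 (size 4, align 4) → ends 108
  cpu at 108 (size 4, align 4) → ends 112
  lock at 112 (size 1, align 1) → ends 113
  pad 7 to align 8 for rss
  rss at 120 (size 8, align 8) → ends 128
  pid at 128 (size 12, align 4) → ends 140
  pad 4 to align 8 for state
  state at 144 (size 8, align 8) → ends 152
  start_time at 152 (size 8, align 8) → ends 160
  prio at 160 (size 2, align 2) → ends 162
  pad 2 to align 4 for refcount
  refcount at 164 (size 4, align 4) → ends 168
  total 168 bytes, alignment 8
packed(1) layout:
  gid at 0 (size 104, align 1) → ends 104
  uid at 104 (size 4, align 1) → ends 108
  cpu at 108 (size 4, align 1) → ends 112
  lock at 112 (size 1, align 1) → ends 113
  rss at 113 (size 8, align 1) → ends 121
  pid at 121 (size 12, align 1) → ends 133
  state at 133 (size 8, align 1) → ends 141
  start_time at 141 (size 8, align 1) → ends 149
  prio at 149 (size 2, align 1) → ends 151
  refcount at 151 (size 4, align 1) → ends 155
  total 155 bytes, alignment 1
168 − 155 = 13

13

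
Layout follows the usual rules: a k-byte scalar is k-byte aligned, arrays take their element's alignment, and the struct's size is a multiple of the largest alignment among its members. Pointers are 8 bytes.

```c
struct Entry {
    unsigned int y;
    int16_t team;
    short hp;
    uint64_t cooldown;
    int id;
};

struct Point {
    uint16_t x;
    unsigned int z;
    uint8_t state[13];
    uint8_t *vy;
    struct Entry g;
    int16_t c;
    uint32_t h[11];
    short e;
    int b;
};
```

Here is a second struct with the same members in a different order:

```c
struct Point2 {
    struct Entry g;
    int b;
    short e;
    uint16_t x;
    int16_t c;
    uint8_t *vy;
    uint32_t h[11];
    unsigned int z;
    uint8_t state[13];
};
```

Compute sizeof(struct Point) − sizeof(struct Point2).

0

Entry: 0..4  y  (4B, 4-aligned); 4..6  team  (2B, 2-aligned); 6..8  hp  (2B, 2-aligned); 8..16  cooldown  (8B, 8-aligned); 16..20  id  (4B, 4-aligned); 20..24  -- tail padding (4B); sizeof = 24, alignof = 8
0..2  x  (2B, 2-aligned)
2..4  -- padding (2B)
4..8  z  (4B, 4-aligned)
8..21  state  (13B, 1-aligned)
21..24  -- padding (3B)
24..32  vy  (8B, 8-aligned)
32..56  g  (24B, 8-aligned)
56..58  c  (2B, 2-aligned)
58..60  -- padding (2B)
60..104  h  (44B, 4-aligned)
104..106  e  (2B, 2-aligned)
106..108  -- padding (2B)
108..112  b  (4B, 4-aligned)
sizeof = 112, alignof = 8
— Point2 —
0..24  g  (24B, 8-aligned)
24..28  b  (4B, 4-aligned)
28..30  e  (2B, 2-aligned)
30..32  x  (2B, 2-aligned)
32..34  c  (2B, 2-aligned)
34..40  -- padding (6B)
40..48  vy  (8B, 8-aligned)
48..92  h  (44B, 4-aligned)
92..96  z  (4B, 4-aligned)
96..109  state  (13B, 1-aligned)
109..112  -- tail padding (3B)
sizeof = 112, alignof = 8
112 − 112 = 0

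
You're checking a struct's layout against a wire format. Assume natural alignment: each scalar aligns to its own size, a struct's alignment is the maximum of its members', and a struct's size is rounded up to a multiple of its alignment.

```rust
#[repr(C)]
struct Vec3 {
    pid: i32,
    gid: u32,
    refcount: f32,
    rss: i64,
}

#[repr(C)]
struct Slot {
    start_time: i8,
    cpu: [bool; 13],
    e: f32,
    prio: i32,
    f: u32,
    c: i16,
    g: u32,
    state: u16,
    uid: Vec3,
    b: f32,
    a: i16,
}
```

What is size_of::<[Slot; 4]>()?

288

Vec3: @0: pid [4B, align 4] → 4; @4: gid [4B, align 4] → 8; @8: refcount [4B, align 4] → 12; +4 pad (align 8); @16: rss [8B, align 8] → 24; size 24, align 8
@0: start_time [1B, align 1] → 1
@1: cpu [13B, align 1] → 14
+2 pad (align 4)
@16: e [4B, align 4] → 20
@20: prio [4B, align 4] → 24
@24: f [4B, align 4] → 28
@28: c [2B, align 2] → 30
+2 pad (align 4)
@32: g [4B, align 4] → 36
@36: state [2B, align 2] → 38
+2 pad (align 8)
@40: uid [24B, align 8] → 64
@64: b [4B, align 4] → 68
@68: a [2B, align 2] → 70
+2 tail pad (align 8)
size 72, align 8
array of 4: 4 × 72 = 288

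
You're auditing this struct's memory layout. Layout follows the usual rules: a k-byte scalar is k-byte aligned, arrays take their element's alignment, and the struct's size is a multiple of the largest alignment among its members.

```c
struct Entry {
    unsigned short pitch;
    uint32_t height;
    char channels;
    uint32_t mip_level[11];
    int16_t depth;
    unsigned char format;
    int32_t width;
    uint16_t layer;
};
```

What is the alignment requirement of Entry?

member alignments: pitch=2, height=4, channels=1, mip_level=4, depth=2, format=1, width=4, layer=2
max = 4

4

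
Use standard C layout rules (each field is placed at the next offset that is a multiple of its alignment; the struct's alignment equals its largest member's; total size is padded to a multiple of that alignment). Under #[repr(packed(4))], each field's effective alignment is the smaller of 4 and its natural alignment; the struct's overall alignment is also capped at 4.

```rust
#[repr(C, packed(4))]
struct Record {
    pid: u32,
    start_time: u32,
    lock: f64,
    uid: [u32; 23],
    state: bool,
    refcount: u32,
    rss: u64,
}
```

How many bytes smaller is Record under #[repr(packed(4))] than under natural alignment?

4

natural layout:
  0..4  pid  (4B, 4-aligned)
  4..8  start_time  (4B, 4-aligned)
  8..16  lock  (8B, 8-aligned)
  16..108  uid  (92B, 4-aligned)
  108..109  state  (1B, 1-aligned)
  109..112  -- padding (3B)
  112..116  refcount  (4B, 4-aligned)
  116..120  -- padding (4B)
  120..128  rss  (8B, 8-aligned)
  sizeof = 128, alignof = 8
packed(4) layout:
  0..4  pid  (4B, 4-aligned)
  4..8  start_time  (4B, 4-aligned)
  8..16  lock  (8B, 4-aligned)
  16..108  uid  (92B, 4-aligned)
  108..109  state  (1B, 1-aligned)
  109..112  -- padding (3B)
  112..116  refcount  (4B, 4-aligned)
  116..124  rss  (8B, 4-aligned)
  sizeof = 124, alignof = 4
128 − 124 = 4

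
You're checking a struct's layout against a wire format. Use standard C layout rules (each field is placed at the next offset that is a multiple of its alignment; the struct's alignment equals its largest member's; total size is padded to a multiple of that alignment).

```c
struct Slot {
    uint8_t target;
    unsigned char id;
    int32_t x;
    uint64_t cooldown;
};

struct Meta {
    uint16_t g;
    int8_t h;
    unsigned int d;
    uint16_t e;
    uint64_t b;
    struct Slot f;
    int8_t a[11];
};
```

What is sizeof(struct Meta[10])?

Slot: @0: target [1B, align 1] → 1; @1: id [1B, align 1] → 2; +2 pad (align 4); @4: x [4B, align 4] → 8; @8: cooldown [8B, align 8] → 16; size 16, align 8
@0: g [2B, align 2] → 2
@2: h [1B, align 1] → 3
+1 pad (align 4)
@4: d [4B, align 4] → 8
@8: e [2B, align 2] → 10
+6 pad (align 8)
@16: b [8B, align 8] → 24
@24: f [16B, align 8] → 40
@40: a [11B, align 1] → 51
+5 tail pad (align 8)
size 56, align 8
array of 10: 10 × 56 = 560

560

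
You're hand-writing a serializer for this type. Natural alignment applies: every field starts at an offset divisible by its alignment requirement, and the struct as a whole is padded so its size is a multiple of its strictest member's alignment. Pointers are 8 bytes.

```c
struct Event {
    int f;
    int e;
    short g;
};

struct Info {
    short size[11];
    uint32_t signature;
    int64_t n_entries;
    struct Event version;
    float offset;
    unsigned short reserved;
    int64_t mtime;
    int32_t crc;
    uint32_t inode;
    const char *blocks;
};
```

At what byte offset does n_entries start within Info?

32

Event: 0..4  f  (4B, 4-aligned); 4..8  e  (4B, 4-aligned); 8..10  g  (2B, 2-aligned); 10..12  -- tail padding (2B); sizeof = 12, alignof = 4
0..22  size  (22B, 2-aligned)
22..24  -- padding (2B)
24..28  signature  (4B, 4-aligned)
28..32  -- padding (4B)
32..40  n_entries  (8B, 8-aligned)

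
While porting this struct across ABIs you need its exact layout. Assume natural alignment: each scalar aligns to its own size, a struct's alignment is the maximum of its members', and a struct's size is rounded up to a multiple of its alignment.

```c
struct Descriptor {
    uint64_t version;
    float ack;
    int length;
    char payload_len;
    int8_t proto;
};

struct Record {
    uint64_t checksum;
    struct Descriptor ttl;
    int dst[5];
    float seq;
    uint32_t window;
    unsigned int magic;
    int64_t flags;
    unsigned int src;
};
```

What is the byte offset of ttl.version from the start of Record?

8

Descriptor: 0..8  version  (8B, 8-aligned); 8..12  ack  (4B, 4-aligned); 12..16  length  (4B, 4-aligned); 16..17  payload_len  (1B, 1-aligned); 17..18  proto  (1B, 1-aligned); 18..24  -- tail padding (6B); sizeof = 24, alignof = 8
0..8  checksum  (8B, 8-aligned)
8..32  ttl  (24B, 8-aligned)
within Descriptor: version at 0
8 + 0 = 8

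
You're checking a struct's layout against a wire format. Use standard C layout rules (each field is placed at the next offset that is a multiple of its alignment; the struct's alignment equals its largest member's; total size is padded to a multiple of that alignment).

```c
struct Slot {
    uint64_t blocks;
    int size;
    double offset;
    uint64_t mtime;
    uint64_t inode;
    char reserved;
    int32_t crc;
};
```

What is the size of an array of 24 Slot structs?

1152

@0: blocks [8B, align 8] → 8
@8: size [4B, align 4] → 12
+4 pad (align 8)
@16: offset [8B, align 8] → 24
@24: mtime [8B, align 8] → 32
@32: inode [8B, align 8] → 40
@40: reserved [1B, align 1] → 41
+3 pad (align 4)
@44: crc [4B, align 4] → 48
size 48, align 8
array of 24: 24 × 48 = 1152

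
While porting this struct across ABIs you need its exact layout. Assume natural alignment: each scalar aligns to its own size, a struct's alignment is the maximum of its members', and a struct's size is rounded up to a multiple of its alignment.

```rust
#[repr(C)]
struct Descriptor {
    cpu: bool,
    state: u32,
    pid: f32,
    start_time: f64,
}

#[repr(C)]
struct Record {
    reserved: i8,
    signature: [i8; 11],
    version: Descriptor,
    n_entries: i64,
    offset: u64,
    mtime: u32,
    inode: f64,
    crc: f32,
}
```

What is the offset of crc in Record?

Descriptor: cpu at 0 (size 1, align 1) → ends 1; pad 3 to align 4 for state; state at 4 (size 4, align 4) → ends 8; pid at 8 (size 4, align 4) → ends 12; pad 4 to align 8 for start_time; start_time at 16 (size 8, align 8) → ends 24; total 24 bytes, alignment 8
reserved at 0 (size 1, align 1) → ends 1
signature at 1 (size 11, align 1) → ends 12
pad 4 to align 8 for version
version at 16 (size 24, align 8) → ends 40
n_entries at 40 (size 8, align 8) → ends 48
offset at 48 (size 8, align 8) → ends 56
mtime at 56 (size 4, align 4) → ends 60
pad 4 to align 8 for inode
inode at 64 (size 8, align 8) → ends 72
crc at 72 (size 4, align 4) → ends 76

72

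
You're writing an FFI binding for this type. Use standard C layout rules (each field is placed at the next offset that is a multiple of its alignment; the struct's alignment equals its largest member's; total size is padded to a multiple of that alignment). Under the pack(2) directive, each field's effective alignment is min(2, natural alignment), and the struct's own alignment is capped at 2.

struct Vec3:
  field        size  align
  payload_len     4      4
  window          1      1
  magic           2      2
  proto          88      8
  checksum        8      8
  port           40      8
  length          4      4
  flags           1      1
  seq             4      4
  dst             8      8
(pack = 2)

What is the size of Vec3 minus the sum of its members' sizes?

@0: payload_len [4B, align 2] → 4
@4: window [1B, align 1] → 5
+1 pad (align 2)
@6: magic [2B, align 2] → 8
@8: proto [88B, align 2] → 96
@96: checksum [8B, align 2] → 104
@104: port [40B, align 2] → 144
@144: length [4B, align 2] → 148
@148: flags [1B, align 1] → 149
+1 pad (align 2)
@150: seq [4B, align 2] → 154
@154: dst [8B, align 2] → 162
size 162, align 2
data bytes 160, size 162 → padding 2

2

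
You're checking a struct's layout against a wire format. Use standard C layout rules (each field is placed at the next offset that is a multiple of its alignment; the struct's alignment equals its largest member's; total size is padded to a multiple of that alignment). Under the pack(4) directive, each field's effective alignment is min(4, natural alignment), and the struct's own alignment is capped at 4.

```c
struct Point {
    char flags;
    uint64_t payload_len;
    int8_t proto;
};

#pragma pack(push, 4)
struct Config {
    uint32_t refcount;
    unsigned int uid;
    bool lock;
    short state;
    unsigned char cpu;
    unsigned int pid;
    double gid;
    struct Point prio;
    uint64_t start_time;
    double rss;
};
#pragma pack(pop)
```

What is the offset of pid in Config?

16

Point: flags at 0 (size 1, align 1) → ends 1; pad 7 to align 8 for payload_len; payload_len at 8 (size 8, align 8) → ends 16; proto at 16 (size 1, align 1) → ends 17; tail pad 7 to reach multiple of 8; total 24 bytes, alignment 8
refcount at 0 (size 4, align 4) → ends 4
uid at 4 (size 4, align 4) → ends 8
lock at 8 (size 1, align 1) → ends 9
pad 1 to align 2 for state
state at 10 (size 2, align 2) → ends 12
cpu at 12 (size 1, align 1) → ends 13
pad 3 to align 4 for pid
pid at 16 (size 4, align 4) → ends 20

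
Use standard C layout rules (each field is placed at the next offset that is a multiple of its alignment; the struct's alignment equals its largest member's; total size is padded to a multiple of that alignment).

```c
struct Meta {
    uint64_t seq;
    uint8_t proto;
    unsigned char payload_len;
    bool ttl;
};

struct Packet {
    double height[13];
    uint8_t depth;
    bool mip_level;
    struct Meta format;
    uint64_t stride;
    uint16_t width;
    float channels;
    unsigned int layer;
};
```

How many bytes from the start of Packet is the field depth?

Meta: @0: seq [8B, align 8] → 8; @8: proto [1B, align 1] → 9; @9: payload_len [1B, align 1] → 10; @10: ttl [1B, align 1] → 11; +5 tail pad (align 8); size 16, align 8
@0: height [104B, align 8] → 104
@104: depth [1B, align 1] → 105

104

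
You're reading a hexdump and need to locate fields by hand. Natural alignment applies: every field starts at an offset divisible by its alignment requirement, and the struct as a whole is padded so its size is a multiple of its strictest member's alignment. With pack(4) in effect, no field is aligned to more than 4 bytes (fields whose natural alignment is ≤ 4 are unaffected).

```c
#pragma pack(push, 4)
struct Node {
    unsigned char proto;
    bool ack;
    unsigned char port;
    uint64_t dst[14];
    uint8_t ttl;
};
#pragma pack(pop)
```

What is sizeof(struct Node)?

proto at 0 (size 1, align 1) → ends 1
ack at 1 (size 1, align 1) → ends 2
port at 2 (size 1, align 1) → ends 3
pad 1 to align 4 for dst
dst at 4 (size 112, align 4) → ends 116
ttl at 116 (size 1, align 1) → ends 117
tail pad 3 to reach multiple of 4
total 120 bytes, alignment 4

120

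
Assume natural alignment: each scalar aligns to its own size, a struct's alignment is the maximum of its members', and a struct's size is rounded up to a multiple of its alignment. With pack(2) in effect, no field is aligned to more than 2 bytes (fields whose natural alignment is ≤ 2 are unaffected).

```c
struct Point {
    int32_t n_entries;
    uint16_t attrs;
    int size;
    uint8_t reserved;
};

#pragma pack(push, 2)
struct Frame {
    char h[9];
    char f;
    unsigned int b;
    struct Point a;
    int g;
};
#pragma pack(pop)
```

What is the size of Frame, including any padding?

Point: @0: n_entries [4B, align 4] → 4; @4: attrs [2B, align 2] → 6; +2 pad (align 4); @8: size [4B, align 4] → 12; @12: reserved [1B, align 1] → 13; +3 tail pad (align 4); size 16, align 4
@0: h [9B, align 1] → 9
@9: f [1B, align 1] → 10
@10: b [4B, align 2] → 14
@14: a [16B, align 2] → 30
@30: g [4B, align 2] → 34
size 34, align 2

34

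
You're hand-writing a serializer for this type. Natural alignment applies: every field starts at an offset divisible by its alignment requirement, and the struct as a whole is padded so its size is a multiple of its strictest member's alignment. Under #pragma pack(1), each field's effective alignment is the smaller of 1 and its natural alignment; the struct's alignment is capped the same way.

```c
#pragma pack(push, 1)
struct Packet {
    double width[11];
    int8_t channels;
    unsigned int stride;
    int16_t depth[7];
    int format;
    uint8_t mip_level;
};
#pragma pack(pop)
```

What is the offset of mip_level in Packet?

width at 0 (size 88, align 1) → ends 88
channels at 88 (size 1, align 1) → ends 89
stride at 89 (size 4, align 1) → ends 93
depth at 93 (size 14, align 1) → ends 107
format at 107 (size 4, align 1) → ends 111
mip_level at 111 (size 1, align 1) → ends 112

111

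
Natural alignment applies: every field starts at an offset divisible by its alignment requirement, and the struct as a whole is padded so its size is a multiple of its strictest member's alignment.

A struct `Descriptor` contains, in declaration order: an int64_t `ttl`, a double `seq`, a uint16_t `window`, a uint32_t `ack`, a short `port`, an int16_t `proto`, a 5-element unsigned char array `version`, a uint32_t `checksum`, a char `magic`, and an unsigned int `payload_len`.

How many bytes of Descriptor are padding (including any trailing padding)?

ttl at 0 (size 8, align 8) → ends 8
seq at 8 (size 8, align 8) → ends 16
window at 16 (size 2, align 2) → ends 18
pad 2 to align 4 for ack
ack at 20 (size 4, align 4) → ends 24
port at 24 (size 2, align 2) → ends 26
proto at 26 (size 2, align 2) → ends 28
version at 28 (size 5, align 1) → ends 33
pad 3 to align 4 for checksum
checksum at 36 (size 4, align 4) → ends 40
magic at 40 (size 1, align 1) → ends 41
pad 3 to align 4 for payload_len
payload_len at 44 (size 4, align 4) → ends 48
total 48 bytes, alignment 8
data bytes 40, size 48 → padding 8

8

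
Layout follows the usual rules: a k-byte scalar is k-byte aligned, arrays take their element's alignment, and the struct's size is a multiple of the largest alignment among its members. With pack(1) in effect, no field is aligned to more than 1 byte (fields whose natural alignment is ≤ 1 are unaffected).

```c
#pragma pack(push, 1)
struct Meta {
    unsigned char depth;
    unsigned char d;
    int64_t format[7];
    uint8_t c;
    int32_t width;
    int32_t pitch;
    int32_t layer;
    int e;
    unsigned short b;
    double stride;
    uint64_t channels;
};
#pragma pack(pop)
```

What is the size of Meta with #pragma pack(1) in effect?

@0: depth [1B, align 1] → 1
@1: d [1B, align 1] → 2
@2: format [56B, align 1] → 58
@58: c [1B, align 1] → 59
@59: width [4B, align 1] → 63
@63: pitch [4B, align 1] → 67
@67: layer [4B, align 1] → 71
@71: e [4B, align 1] → 75
@75: b [2B, align 1] → 77
@77: stride [8B, align 1] → 85
@85: channels [8B, align 1] → 93
size 93, align 1

93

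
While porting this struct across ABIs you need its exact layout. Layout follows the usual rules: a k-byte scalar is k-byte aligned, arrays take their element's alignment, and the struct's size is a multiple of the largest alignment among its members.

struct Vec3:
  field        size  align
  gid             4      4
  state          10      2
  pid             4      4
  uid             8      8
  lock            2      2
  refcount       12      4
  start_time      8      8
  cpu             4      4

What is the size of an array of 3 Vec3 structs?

192

gid at 0 (size 4, align 4) → ends 4
state at 4 (size 10, align 2) → ends 14
pad 2 to align 4 for pid
pid at 16 (size 4, align 4) → ends 20
pad 4 to align 8 for uid
uid at 24 (size 8, align 8) → ends 32
lock at 32 (size 2, align 2) → ends 34
pad 2 to align 4 for refcount
refcount at 36 (size 12, align 4) → ends 48
start_time at 48 (size 8, align 8) → ends 56
cpu at 56 (size 4, align 4) → ends 60
tail pad 4 to reach multiple of 8
total 64 bytes, alignment 8
array of 3: 3 × 64 = 192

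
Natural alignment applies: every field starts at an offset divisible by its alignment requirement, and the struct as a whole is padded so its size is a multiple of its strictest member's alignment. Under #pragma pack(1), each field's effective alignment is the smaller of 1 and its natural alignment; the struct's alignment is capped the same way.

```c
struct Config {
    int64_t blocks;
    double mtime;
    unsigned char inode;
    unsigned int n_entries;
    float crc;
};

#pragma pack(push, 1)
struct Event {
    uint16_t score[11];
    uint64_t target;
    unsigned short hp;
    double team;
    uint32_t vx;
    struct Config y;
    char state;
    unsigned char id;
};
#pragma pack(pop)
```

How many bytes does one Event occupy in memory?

Config: 0..8  blocks  (8B, 8-aligned); 8..16  mtime  (8B, 8-aligned); 16..17  inode  (1B, 1-aligned); 17..20  -- padding (3B); 20..24  n_entries  (4B, 4-aligned); 24..28  crc  (4B, 4-aligned); 28..32  -- tail padding (4B); sizeof = 32, alignof = 8
0..22  score  (22B, 1-aligned)
22..30  target  (8B, 1-aligned)
30..32  hp  (2B, 1-aligned)
32..40  team  (8B, 1-aligned)
40..44  vx  (4B, 1-aligned)
44..76  y  (32B, 1-aligned)
76..77  state  (1B, 1-aligned)
77..78  id  (1B, 1-aligned)
sizeof = 78, alignof = 1

78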